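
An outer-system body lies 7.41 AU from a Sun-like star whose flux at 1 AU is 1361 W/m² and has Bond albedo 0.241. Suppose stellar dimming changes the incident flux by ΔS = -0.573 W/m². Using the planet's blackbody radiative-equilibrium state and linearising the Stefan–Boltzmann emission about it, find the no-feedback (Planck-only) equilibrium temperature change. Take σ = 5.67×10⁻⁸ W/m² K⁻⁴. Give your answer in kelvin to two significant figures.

-0.55 kelvin

Flux at the orbit: S = 1361/(7.41)² = 24.79 W/m².
Unperturbed T_e = [24.79·(1−0.241)/(4σ)]^¼ = 95.43 K.
Only a fraction (1−α) is absorbed and it's spread over 4πR², so ΔF = (1−α)ΔS/4 = -0.1087 W/m².
Planck response: λ_P = 4σT_e³ = 4·5.67×10⁻⁸·(95.43)³ = 0.1971 W/m²/K.
Hence the no-feedback warming is ΔF/(4σT_e³) = -0.552 K.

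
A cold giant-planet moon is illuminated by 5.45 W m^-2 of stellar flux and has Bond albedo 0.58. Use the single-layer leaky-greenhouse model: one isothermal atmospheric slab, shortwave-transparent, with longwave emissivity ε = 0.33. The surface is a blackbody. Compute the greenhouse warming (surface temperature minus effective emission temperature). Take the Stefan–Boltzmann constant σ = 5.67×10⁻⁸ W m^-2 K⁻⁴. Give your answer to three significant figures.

2.60 K

The planet radiates to space at T_e = [S(1−α)/(4σ)]^(1/4) = 56.36 K.
For a single slab of emissivity ε, T_s⁴ = 2T_e⁴/(2−ε); thus T_s = 56.36·(1.198)^(1/4) = 58.96 K.
The atmosphere warms the surface by 2.599 K.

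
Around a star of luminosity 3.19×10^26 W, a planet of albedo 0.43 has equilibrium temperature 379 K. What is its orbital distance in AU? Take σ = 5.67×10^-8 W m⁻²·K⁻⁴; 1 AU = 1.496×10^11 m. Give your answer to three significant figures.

The flux needed for this T is 4σT⁴/(1−0.43) = 8210 W m⁻².
S = L/(4πd²) → d = √(L/4πS) = √(3.19×10^26/(4π·8210)) = 5.561×10^10 m = 0.3717 AU.

0.372 AU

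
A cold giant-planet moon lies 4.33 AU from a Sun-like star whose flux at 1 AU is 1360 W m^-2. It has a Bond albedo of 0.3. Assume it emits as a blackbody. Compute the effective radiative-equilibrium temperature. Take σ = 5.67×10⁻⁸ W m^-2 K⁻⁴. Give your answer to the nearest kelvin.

122 K

By the inverse-square law, S = 1360/4.33² = 72.54 W m^-2.
Absorbed flux (global mean): S(1−α)/4 = 72.54·0.7/4 = 12.69 W m^-2.
Set σT⁴ = 12.69 → T = (12.69/σ)^(1/4) = 122.3 K.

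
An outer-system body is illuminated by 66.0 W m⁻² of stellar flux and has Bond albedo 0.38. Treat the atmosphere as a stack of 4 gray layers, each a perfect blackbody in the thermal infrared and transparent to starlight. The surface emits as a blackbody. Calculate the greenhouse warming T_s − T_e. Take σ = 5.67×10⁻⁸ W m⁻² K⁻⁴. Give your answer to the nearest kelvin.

OLR = S(1−α)/4 = 10.23 W m⁻²; the top layer radiates at T_e = 115.9 K.
T_s = (N+1)^(1/4)·T_e = 173.3 K.
Warming: T_s − T_e = 57.41 K.

57 kelvin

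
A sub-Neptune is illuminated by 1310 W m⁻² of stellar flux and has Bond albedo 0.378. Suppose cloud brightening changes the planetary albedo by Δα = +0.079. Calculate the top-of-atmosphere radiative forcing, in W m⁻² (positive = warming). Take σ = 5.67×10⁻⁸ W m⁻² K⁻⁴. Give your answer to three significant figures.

The change in absorbed flux is Δ[S(1−α)/4] = −SΔα/4 = -25.87 W m⁻².

-25.9 W m⁻²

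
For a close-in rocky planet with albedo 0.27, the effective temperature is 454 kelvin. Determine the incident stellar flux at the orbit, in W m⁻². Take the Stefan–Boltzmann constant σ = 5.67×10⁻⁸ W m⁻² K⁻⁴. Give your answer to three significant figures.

Invert the energy balance for S: S = 4σT⁴/(1−α).
σT⁴ = 5.67×10⁻⁸·(454)⁴ = 2409 W m⁻².
So S = 4×2409/(1−0.27) = 13200 W m⁻².

13200 W m⁻²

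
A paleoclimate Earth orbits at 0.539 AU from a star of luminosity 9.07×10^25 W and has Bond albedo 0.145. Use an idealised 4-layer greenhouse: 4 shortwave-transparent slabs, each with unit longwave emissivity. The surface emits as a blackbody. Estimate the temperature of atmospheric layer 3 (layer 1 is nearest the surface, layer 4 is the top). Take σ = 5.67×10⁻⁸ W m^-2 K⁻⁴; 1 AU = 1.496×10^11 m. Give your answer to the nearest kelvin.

302 kelvin

d = 0.539 × 1.496×10^11 m = 8.063×10^10 m.
Flux at the orbit: S = L/(4πd²) = 9.07×10^25/(4π·(8.06×10^10)²) = 1110 W m^-2.
The effective emission temperature is T_e = [S(1−α)/(4σ)]^¼ = 254.3 K.
Each opaque layer satisfies 2T_j⁴ = T_{j−1}⁴ + T_{j+1}⁴, giving T_k⁴ = (N+1−k)T_e⁴.
T_3 = (2)^(1/4)·254.3 = 302.5 K.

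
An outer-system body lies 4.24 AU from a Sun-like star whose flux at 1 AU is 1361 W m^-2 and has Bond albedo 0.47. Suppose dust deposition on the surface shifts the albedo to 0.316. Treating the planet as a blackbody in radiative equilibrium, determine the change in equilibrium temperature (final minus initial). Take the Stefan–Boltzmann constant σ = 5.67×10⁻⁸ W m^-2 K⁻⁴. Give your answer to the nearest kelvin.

By the inverse-square law, S = 1361/4.24² = 75.71 W m^-2.
Initial: T₁ = [S(1−0.47)/(4σ)]^(1/4) = 115.3 K.
After:  T₂ = [75.71·0.684/(4σ)]^(1/4) = 122.9 K.
Change: 122.9 − 115.3 = 7.594 K.

8 K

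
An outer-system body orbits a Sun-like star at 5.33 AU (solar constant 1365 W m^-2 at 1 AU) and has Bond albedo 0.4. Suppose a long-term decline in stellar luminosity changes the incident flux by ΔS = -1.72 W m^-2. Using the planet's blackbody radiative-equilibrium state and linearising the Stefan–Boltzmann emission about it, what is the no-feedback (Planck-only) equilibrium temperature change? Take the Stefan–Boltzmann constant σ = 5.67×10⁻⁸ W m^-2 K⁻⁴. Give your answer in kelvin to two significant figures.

By the inverse-square law, S = 1365/5.33² = 48.05 W m^-2.
The baseline emission temperature is T_e = 106.2 K.
ΔF = Δ[S(1−α)]/4 = (1−0.4)·-1.72/4 = -0.2580 W m^-2.
The Planck feedback parameter is 4σT_e³ = 0.2715 W m^-2/K.
ΔT₀ = ΔF/λ_P = -0.2580/0.2715 = -0.950 K.

-0.95 kelvin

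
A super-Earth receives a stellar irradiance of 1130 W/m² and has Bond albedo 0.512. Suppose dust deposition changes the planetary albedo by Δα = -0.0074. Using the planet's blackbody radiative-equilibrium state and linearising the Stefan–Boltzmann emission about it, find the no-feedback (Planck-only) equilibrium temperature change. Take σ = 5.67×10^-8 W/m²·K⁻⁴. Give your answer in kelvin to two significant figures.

The baseline emission temperature is T_e = 222.1 K.
The change in absorbed flux is Δ[S(1−α)/4] = −SΔα/4 = 2.091 W/m².
Planck response: λ_P = 4σT_e³ = 4·5.67×10⁻⁸·(222.1)³ = 2.483 W/m²/K.
ΔT₀ = ΔF/λ_P = 2.091/2.483 = 0.842 K.

0.84 kelvin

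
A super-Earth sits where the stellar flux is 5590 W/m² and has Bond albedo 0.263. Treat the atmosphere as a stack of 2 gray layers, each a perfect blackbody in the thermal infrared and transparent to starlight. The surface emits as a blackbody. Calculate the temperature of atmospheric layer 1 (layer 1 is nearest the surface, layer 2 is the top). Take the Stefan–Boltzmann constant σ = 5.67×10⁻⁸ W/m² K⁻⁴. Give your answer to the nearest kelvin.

Top-of-atmosphere balance: σT_e⁴ = S(1−α)/4 = 1030 W/m² → T_e = 367.1 K.
Each opaque layer satisfies 2T_j⁴ = T_{j−1}⁴ + T_{j+1}⁴, giving T_k⁴ = (N+1−k)T_e⁴.
With k = 1: T_1 = (2+1−1)^¼·367.1 K = 436.6 K.

437 K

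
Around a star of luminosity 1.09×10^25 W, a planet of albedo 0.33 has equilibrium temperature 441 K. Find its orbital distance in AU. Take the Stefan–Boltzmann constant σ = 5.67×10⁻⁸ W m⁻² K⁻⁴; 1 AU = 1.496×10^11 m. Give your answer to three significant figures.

0.0550 AU

The flux needed for this T is 4σT⁴/(1−0.33) = 12800 W m⁻².
Then d = [L/(4πS)]^(1/2) = 8.231×10^9 m, i.e. 0.05502 AU.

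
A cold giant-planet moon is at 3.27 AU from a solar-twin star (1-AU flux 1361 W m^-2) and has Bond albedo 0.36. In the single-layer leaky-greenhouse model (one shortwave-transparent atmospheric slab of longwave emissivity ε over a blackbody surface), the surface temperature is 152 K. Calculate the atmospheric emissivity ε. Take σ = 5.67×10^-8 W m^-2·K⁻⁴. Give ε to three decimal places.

Irradiance scales as 1/d², so S = 1361 W m^-2 × (1/3.27)² = 127.3 W m^-2.
Effective temperature: T_e = [S(1−α)/(4σ)]^(1/4) = 137.7 K.
Since (2−ε)/2 = (T_e/T_s)⁴ = 0.6729, ε = 0.6543.

0.654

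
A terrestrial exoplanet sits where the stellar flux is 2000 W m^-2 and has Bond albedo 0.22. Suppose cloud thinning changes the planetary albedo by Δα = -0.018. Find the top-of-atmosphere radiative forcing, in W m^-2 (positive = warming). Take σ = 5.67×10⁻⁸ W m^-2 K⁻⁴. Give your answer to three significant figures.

9.00 W m^-2

The change in absorbed flux is Δ[S(1−α)/4] = −SΔα/4 = 9.000 W m^-2.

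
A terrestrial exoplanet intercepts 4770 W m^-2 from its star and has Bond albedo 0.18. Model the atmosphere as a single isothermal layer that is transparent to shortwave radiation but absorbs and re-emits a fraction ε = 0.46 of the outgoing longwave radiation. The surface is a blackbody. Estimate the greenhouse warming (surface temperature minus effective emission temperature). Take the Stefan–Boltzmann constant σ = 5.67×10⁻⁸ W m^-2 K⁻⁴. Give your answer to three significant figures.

The planet radiates to space at T_e = [S(1−α)/(4σ)]^(1/4) = 362.4 K.
The surface balance (absorbed SW + ε·downward IR = σT_s⁴) with T_a⁴ = T_s⁴/2 reduces to T_s = T_e·[2/(2−ε)]^¼ = 386.9 K.
T_s − T_e = 386.9 − 362.4 = 24.47 K.

24.5 kelvin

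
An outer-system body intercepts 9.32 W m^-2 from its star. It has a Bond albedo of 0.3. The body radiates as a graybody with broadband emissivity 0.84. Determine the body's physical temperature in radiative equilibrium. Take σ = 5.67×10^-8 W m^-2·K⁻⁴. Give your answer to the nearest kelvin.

76 K

Absorbed flux (global mean): S(1−α)/4 = 9.320·0.7/4 = 1.631 W m^-2.
Radiative balance εσT⁴ = 1.631 gives T = [1.631/(0.84·σ)]^(1/4) = 76.50 K.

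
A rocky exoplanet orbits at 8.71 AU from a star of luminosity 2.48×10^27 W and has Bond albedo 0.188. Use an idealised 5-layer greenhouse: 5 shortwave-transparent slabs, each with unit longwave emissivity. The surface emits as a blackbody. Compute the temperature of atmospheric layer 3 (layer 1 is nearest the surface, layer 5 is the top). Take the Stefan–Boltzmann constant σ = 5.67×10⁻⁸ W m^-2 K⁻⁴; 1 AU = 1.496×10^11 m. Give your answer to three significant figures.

188 K

Orbital distance: d = 8.71 AU = 1.303×10^12 m.
Spreading L over a sphere of radius d: S = 2.48×10^27/(4π·1.30×10^12²) = 116.2 W m^-2.
The effective emission temperature is T_e = [S(1−α)/(4σ)]^¼ = 142.8 K.
The net upward flux σT_e⁴ is constant between every pair of levels, so T_k⁴ = (N+1−k)T_e⁴.
With k = 3: T_3 = (5+1−3)^¼·142.8 K = 188.0 K.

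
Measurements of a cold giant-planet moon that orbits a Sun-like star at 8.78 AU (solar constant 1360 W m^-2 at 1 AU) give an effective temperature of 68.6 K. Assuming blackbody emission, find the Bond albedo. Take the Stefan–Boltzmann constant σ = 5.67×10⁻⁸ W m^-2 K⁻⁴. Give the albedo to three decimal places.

0.715

Irradiance scales as 1/d², so S = 1360 W m^-2 × (1/8.78)² = 17.64 W m^-2.
From σT⁴ = S(1−α)/4 we invert for α: 1−α = 4σT⁴/S.
σT⁴ = 1.256 W m^-2, so 4σT⁴ = 5.023 W m^-2.
1−α = 5.023/17.64 = 0.2847, so α = 0.7153.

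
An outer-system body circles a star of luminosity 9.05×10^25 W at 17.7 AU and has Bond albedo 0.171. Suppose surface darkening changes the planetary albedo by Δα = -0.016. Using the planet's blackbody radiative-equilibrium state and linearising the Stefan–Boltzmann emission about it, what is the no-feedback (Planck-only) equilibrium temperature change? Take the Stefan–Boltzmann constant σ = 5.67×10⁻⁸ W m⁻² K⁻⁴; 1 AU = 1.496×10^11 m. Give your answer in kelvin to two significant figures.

d = 17.7 × 1.496×10^11 m = 2.648×10^12 m.
S = L/(4πd²) = 1.027 W m⁻².
Unperturbed T_e = [1.027·(1−0.171)/(4σ)]^¼ = 44.02 K.
ΔF = −(S/4)Δα = −(1.027/4)×(-0.016) = 0.004109 W m⁻².
Planck response: λ_P = 4σT_e³ = 4·5.67×10⁻⁸·(44.02)³ = 0.01934 W m⁻²/K.
So ΔT₀ = 0.004109/0.01934 = 0.212 K.

0.21 K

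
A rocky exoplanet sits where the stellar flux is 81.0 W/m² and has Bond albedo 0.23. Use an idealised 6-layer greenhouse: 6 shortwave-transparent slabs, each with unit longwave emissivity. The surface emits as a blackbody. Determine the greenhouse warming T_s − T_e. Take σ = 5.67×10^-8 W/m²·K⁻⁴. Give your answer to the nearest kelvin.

81 kelvin

The effective emission temperature is T_e = [S(1−α)/(4σ)]^¼ = 128.8 K.
T_s = (N+1)^(1/4)·T_e = 209.5 K.
Warming: T_s − T_e = 80.69 K.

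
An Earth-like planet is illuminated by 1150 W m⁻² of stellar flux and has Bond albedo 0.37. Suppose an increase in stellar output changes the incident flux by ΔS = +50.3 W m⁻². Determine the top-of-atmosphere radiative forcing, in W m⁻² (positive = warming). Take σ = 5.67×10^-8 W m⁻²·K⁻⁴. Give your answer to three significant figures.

ΔF = Δ[S(1−α)]/4 = (1−0.37)·+50.3/4 = 7.922 W m⁻².

7.92 W m⁻²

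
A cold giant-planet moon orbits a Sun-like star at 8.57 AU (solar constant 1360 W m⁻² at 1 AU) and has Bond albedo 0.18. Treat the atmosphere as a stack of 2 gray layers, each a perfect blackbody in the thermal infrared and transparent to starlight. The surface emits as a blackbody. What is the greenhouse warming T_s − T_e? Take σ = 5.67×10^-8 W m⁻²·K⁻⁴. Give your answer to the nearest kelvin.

29 K

Flux at the orbit: S = 1360/(8.57)² = 18.52 W m⁻².
The effective emission temperature is T_e = [S(1−α)/(4σ)]^¼ = 90.46 K.
Surface: T_s = (3)^¼·T_e = 119.0 K.
So the greenhouse effect raises the surface by 119.0 − 90.46 = 28.59 K.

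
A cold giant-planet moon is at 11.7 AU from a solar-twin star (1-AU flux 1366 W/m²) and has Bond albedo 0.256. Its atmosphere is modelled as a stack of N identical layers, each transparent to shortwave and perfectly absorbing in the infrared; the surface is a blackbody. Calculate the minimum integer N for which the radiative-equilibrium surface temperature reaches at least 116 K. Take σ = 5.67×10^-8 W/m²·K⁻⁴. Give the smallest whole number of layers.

5

Flux at the orbit: S = 1366/(11.7)² = 9.979 W/m².
Top-of-atmosphere balance: σT_e⁴ = S(1−α)/4 = 1.856 W/m² → T_e = 75.64 K.
Need (N+1)T_e⁴ ≥ T_s⁴, i.e. N+1 ≥ (116/75.64)⁴ = 5.531.
So N ≥ 4.531; the smallest integer is N = 5.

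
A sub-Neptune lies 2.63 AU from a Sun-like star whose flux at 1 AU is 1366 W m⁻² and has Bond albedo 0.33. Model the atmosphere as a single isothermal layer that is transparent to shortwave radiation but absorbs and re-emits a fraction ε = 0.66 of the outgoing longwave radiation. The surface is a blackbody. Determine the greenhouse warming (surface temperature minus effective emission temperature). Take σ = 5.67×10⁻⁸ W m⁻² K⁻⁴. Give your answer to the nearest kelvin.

16 K

Flux at the orbit: S = 1366/(2.63)² = 197.5 W m⁻².
At the top of the atmosphere, σT_e⁴ = S(1−α)/4 = 33.08 W m⁻², giving T_e = 155.4 K.
For a single slab of emissivity ε, T_s⁴ = 2T_e⁴/(2−ε); thus T_s = 155.4·(1.493)^(1/4) = 171.8 K.
T_s − T_e = 171.8 − 155.4 = 16.37 K.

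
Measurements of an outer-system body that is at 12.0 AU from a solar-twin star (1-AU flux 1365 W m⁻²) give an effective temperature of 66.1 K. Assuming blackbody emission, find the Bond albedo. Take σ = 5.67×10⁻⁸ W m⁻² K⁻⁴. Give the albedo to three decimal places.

Flux at the orbit: S = 1365/(12.0)² = 9.479 W m⁻².
Energy balance: S(1−α)/4 = σT⁴, so 1−α = 4σT⁴/S.
σT⁴ = 1.082 W m⁻², so 4σT⁴ = 4.330 W m⁻².
1−α = 4.330/9.479 = 0.4568, so α = 0.5432.

0.543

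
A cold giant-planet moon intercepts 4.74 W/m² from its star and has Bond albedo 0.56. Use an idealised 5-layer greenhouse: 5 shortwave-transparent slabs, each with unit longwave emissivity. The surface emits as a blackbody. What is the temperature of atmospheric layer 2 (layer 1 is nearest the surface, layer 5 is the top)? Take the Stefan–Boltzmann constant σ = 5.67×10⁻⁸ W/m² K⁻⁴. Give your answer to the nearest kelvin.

78 K

Top-of-atmosphere balance: σT_e⁴ = S(1−α)/4 = 0.5214 W/m² → T_e = 55.07 K.
In the N-layer model, layer k (counted from the surface) has T_k = (N+1−k)^(1/4)·T_e.
With k = 2: T_2 = (5+1−2)^¼·55.07 K = 77.88 K.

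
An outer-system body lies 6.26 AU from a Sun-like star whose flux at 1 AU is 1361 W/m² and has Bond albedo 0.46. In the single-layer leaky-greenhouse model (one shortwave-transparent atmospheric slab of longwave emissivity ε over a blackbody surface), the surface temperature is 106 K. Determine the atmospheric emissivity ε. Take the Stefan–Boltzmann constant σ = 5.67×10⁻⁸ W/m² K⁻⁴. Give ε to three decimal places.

Irradiance scales as 1/d², so S = 1361 W/m² × (1/6.26)² = 34.73 W/m².
Effective temperature: T_e = [S(1−α)/(4σ)]^(1/4) = 95.36 K.
Inverting T_s⁴ = 2T_e⁴/(2−ε): (T_e/T_s)⁴ = 0.6550, so ε = 2(1 − 0.6550) = 0.6900.

0.690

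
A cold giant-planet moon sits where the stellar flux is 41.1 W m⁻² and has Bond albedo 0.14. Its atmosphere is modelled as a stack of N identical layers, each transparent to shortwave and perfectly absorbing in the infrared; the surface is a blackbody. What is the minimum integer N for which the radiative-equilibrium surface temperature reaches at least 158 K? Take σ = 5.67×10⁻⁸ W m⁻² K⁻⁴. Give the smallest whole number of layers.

3

Top-of-atmosphere balance: σT_e⁴ = S(1−α)/4 = 8.837 W m⁻² → T_e = 111.7 K.
Since T_s⁴ = (N+1)T_e⁴, we need N ≥ (T_s/T_e)⁴ − 1 = 2.999.
Rounding up, N = 3.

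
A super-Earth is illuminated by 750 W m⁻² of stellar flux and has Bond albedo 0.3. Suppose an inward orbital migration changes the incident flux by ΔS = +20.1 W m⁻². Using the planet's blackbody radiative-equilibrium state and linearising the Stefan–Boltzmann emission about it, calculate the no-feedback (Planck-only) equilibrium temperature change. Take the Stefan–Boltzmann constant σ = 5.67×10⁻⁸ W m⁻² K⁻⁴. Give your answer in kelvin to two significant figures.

1.5 K

Unperturbed T_e = [750.0·(1−0.3)/(4σ)]^¼ = 219.3 K.
TOA radiative forcing: ΔF = (1−α)ΔS/4 = 0.7·(+20.1)/4 = 3.518 W m⁻².
Planck response: λ_P = 4σT_e³ = 4·5.67×10⁻⁸·(219.3)³ = 2.393 W m⁻²/K.
So ΔT₀ = 3.518/2.393 = 1.47 K.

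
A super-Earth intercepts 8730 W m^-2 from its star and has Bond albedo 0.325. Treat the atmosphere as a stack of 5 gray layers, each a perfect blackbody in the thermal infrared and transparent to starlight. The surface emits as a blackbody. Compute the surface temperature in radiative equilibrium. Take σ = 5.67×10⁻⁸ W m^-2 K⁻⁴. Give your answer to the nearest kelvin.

628 kelvin

The effective emission temperature is T_e = [S(1−α)/(4σ)]^¼ = 401.5 K.
Layer-by-layer balance gives σT_s⁴ = (N+1)σT_e⁴, so T_s = 6^¼·401.5 = 628.4 K.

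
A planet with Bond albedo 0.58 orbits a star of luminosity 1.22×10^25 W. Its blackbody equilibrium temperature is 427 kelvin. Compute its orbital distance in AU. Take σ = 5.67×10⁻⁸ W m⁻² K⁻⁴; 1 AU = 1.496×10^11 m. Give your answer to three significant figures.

0.0492 AU

The flux needed for this T is 4σT⁴/(1−0.58) = 17950 W m⁻².
Then d = [L/(4πS)]^(1/2) = 7.354×10^9 m, i.e. 0.04916 AU.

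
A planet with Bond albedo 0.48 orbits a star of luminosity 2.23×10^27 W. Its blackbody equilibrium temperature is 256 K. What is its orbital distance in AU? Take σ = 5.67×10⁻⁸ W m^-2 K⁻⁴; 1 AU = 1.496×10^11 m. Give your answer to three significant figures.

Energy balance gives S = 4σT⁴/(1−α) = 1873 W m^-2.
Then d = [L/(4πS)]^(1/2) = 3.078×10^11 m, i.e. 2.057 AU.

2.06 AU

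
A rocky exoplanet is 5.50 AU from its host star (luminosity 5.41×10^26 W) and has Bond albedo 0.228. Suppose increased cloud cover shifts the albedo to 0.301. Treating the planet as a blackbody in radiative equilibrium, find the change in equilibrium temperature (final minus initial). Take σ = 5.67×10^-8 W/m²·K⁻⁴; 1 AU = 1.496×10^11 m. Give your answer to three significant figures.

d = 5.50 × 1.496×10^11 m = 8.228×10^11 m.
Flux at the orbit: S = L/(4πd²) = 5.41×10^26/(4π·(8.23×10^11)²) = 63.59 W/m².
Before: T₁ = [63.59·0.772/(4σ)]^(1/4) = 121.3 K.
With α = 0.301, T₂ = 118.3 K.
ΔT = T₂ − T₁ = -2.975 K.

-2.98 kelvin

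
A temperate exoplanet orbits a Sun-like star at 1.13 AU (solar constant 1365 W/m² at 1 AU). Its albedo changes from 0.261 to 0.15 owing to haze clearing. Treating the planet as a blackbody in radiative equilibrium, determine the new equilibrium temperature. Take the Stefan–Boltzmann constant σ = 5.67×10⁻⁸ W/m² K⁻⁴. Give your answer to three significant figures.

252 K

Flux at the orbit: S = 1365/(1.13)² = 1069 W/m².
New equilibrium: T₂ = [(1−0.15)·1069/(4σ)]^(1/4) = 251.6 K.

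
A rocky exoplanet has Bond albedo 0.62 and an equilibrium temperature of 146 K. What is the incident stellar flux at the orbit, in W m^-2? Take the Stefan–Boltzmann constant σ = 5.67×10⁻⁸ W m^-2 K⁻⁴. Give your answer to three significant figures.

From S(1−α)/4 = σT⁴: S = 4σT⁴/(1−α).
σT⁴ = 5.67×10⁻⁸·(146)⁴ = 25.76 W m^-2.
So S = 4×25.76/(1−0.62) = 271.2 W m^-2.

271 W m^-2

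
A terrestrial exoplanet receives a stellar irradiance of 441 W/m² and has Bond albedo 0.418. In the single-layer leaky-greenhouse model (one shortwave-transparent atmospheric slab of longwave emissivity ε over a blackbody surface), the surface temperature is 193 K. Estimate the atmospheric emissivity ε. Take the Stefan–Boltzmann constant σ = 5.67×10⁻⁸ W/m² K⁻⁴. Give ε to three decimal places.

TOA balance gives T_e = 183.4 K.
T_s⁴ = T_e⁴·2/(2−ε) → ε = 2 − 2(T_e/T_s)⁴ = 2 − 2·(183.4/193)⁴ = 0.3688.

0.369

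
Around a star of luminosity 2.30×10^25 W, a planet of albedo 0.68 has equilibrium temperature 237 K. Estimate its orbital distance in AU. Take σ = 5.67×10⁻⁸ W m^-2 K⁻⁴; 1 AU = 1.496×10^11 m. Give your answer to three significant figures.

0.191 AU

Energy balance gives S = 4σT⁴/(1−α) = 2236 W m^-2.
Then d = [L/(4πS)]^(1/2) = 2.861×10^10 m, i.e. 0.1912 AU.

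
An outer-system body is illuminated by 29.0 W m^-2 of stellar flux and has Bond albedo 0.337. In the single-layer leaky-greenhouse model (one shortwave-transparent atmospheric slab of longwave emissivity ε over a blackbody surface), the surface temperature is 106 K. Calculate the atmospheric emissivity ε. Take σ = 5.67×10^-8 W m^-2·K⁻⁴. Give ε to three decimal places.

0.657

First, T_e = [29.00·(1−0.337)/(4σ)]^(1/4) = 95.95 K.
T_s⁴ = T_e⁴·2/(2−ε) → ε = 2 − 2(T_e/T_s)⁴ = 2 − 2·(95.95/106)⁴ = 0.6570.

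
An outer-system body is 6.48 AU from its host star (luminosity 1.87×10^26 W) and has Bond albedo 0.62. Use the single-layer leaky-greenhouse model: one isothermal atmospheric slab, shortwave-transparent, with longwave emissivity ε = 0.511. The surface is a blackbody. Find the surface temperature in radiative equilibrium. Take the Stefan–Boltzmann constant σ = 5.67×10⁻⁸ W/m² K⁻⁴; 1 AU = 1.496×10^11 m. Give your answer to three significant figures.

Orbital distance: d = 6.48 AU = 9.694×10^11 m.
Spreading L over a sphere of radius d: S = 1.87×10^26/(4π·9.69×10^11²) = 15.84 W/m².
At the top of the atmosphere, σT_e⁴ = S(1−α)/4 = 1.504 W/m², giving T_e = 71.77 K.
Surface balance with a leaky layer gives σT_s⁴ = σT_e⁴·2/(2−ε), so T_s = T_e·[2/(2−0.511)]^(1/4) = 77.26 K.

77.3 kelvin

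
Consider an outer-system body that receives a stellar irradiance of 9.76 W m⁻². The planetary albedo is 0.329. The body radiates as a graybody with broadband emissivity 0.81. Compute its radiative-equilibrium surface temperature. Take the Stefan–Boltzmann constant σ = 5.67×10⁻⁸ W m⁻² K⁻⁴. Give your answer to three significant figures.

Absorbed flux (global mean): S(1−α)/4 = 9.760·0.671/4 = 1.637 W m⁻².
Equating to εσT⁴ with ε = 0.81: T = (1.637/0.81σ)^(1/4) = 77.27 K.

77.3 K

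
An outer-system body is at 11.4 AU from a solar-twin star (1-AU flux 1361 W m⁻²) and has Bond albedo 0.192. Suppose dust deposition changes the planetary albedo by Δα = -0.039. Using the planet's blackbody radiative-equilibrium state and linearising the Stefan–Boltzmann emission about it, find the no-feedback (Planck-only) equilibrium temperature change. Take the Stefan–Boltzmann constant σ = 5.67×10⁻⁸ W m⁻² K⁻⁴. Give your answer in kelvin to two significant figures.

0.94 K

Irradiance scales as 1/d², so S = 1361 W m⁻² × (1/11.4)² = 10.47 W m⁻².
The baseline emission temperature is T_e = 78.15 K.
ΔF = −(S/4)Δα = −(10.47/4)×(-0.039) = 0.1021 W m⁻².
Planck response: λ_P = 4σT_e³ = 4·5.67×10⁻⁸·(78.15)³ = 0.1083 W m⁻²/K.
ΔT₀ = ΔF/λ_P = 0.1021/0.1083 = 0.943 K.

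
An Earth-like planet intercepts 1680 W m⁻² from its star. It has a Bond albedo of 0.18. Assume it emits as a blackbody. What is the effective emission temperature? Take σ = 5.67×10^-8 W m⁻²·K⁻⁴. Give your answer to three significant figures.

The planet absorbs (1−α)S over its disc πR² and re-emits over 4πR², so the mean absorbed flux is (1−0.18)·1680/4 = 344.4 W m⁻².
Set σT⁴ = 344.4 → T = (344.4/σ)^(1/4) = 279.2 K.

279 kelvin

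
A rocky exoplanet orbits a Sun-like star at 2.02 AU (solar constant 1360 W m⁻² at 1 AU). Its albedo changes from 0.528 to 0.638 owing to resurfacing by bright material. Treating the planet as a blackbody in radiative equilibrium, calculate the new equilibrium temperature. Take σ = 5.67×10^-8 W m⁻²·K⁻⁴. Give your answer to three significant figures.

152 K

Irradiance scales as 1/d², so S = 1360 W m⁻² × (1/2.02)² = 333.3 W m⁻².
New equilibrium: T₂ = [(1−0.638)·333.3/(4σ)]^(1/4) = 151.9 K.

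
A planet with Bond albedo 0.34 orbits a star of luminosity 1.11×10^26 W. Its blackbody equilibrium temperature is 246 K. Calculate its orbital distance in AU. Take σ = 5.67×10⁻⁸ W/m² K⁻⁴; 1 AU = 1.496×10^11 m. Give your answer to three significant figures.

Energy balance gives S = 4σT⁴/(1−α) = 1258 W/m².
S = L/(4πd²) → d = √(L/4πS) = √(1.11×10^26/(4π·1258)) = 8.378×10^10 m = 0.5600 AU.

0.560 AU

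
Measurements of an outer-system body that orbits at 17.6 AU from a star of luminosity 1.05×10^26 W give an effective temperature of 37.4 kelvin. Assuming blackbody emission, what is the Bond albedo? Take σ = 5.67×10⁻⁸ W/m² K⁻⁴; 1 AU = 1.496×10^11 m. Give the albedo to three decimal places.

0.632

d = 17.6 × 1.496×10^11 m = 2.633×10^12 m.
S = L/(4πd²) = 1.205 W/m².
Rearranging the radiative balance, α = 1 − 4σT⁴/S.
4σT⁴ = 4·5.67×10⁻⁸·(37.4)⁴ = 0.4437 W/m².
1−α = 0.4437/1.205 = 0.3682, so α = 0.6318.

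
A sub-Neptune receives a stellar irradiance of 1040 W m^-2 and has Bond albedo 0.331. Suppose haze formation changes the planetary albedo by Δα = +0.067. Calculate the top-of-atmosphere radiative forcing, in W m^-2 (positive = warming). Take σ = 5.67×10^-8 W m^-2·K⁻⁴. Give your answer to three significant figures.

ΔF = −(S/4)Δα = −(1040/4)×(+0.067) = -17.42 W m^-2.

-17.4 W m^-2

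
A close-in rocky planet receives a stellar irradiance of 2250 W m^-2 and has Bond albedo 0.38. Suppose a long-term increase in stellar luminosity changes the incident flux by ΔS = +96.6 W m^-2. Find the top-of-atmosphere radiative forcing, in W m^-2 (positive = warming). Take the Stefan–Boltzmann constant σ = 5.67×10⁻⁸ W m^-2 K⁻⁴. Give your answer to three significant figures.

TOA radiative forcing: ΔF = (1−α)ΔS/4 = 0.62·(+96.6)/4 = 14.97 W m^-2.

15.0 W m^-2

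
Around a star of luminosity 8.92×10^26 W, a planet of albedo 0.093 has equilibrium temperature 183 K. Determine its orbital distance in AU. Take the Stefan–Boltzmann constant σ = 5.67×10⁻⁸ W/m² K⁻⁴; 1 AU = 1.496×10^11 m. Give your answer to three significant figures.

3.36 AU

Energy balance gives S = 4σT⁴/(1−α) = 280.4 W/m².
S = L/(4πd²) → d = √(L/4πS) = √(8.92×10^26/(4π·280.4)) = 5.031×10^11 m = 3.363 AU.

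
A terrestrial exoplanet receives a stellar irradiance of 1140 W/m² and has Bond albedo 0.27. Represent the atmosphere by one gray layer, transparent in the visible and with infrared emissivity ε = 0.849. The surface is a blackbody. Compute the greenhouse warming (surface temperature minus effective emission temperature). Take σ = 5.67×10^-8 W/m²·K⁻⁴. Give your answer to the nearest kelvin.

36 K

The planet radiates to space at T_e = [S(1−α)/(4σ)]^(1/4) = 246.1 K.
Surface balance with a leaky layer gives σT_s⁴ = σT_e⁴·2/(2−ε), so T_s = T_e·[2/(2−0.849)]^(1/4) = 282.6 K.
Greenhouse warming: T_s − T_e = 36.46 K.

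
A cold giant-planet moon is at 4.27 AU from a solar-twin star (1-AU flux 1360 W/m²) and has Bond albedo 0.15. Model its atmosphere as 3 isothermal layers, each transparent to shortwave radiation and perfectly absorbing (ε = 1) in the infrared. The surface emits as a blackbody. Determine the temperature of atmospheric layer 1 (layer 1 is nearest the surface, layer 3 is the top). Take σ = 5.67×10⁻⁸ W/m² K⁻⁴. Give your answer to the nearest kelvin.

170 K

By the inverse-square law, S = 1360/4.27² = 74.59 W/m².
OLR = S(1−α)/4 = 15.85 W/m²; the top layer radiates at T_e = 129.3 K.
In the N-layer model, layer k (counted from the surface) has T_k = (N+1−k)^(1/4)·T_e.
T_1 = (3)^(1/4)·129.3 = 170.2 K.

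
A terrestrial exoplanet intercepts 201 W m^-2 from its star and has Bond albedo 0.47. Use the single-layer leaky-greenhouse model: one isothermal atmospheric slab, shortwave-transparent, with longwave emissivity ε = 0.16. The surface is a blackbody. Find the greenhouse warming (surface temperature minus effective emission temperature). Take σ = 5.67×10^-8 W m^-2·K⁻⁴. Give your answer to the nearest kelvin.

At the top of the atmosphere, σT_e⁴ = S(1−α)/4 = 26.63 W m^-2, giving T_e = 147.2 K.
The surface balance (absorbed SW + ε·downward IR = σT_s⁴) with T_a⁴ = T_s⁴/2 reduces to T_s = T_e·[2/(2−ε)]^¼ = 150.3 K.
T_s − T_e = 150.3 − 147.2 = 3.101 K.

3 K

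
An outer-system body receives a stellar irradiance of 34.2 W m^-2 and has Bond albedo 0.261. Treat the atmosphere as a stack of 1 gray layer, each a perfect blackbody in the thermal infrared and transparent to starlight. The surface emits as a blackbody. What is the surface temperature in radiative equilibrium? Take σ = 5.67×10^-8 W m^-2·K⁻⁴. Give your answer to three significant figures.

OLR = S(1−α)/4 = 6.318 W m^-2; the top layer radiates at T_e = 102.7 K.
With N = 1 opaque layers, T_s = (N+1)^(1/4)·T_e = 2^(1/4)·102.7 = 122.2 K.

122 K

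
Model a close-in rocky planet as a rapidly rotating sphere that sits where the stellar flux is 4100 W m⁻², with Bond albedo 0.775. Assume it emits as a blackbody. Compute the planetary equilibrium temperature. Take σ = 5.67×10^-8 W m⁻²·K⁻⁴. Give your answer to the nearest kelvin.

253 kelvin

Absorbed flux (global mean): S(1−α)/4 = 4100·0.225/4 = 230.6 W m⁻².
In equilibrium σT⁴ equals this, so T = 252.5 K.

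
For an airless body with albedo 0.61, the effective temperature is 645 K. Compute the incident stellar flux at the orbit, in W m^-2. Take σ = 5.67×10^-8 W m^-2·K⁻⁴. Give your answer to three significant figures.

Invert the energy balance for S: S = 4σT⁴/(1−α).
The emitted flux is σT⁴ = 9813 W m^-2.
So S = 4×9813/(1−0.61) = 1.007×10^5 W m^-2.

1.01×10^5 W m^-2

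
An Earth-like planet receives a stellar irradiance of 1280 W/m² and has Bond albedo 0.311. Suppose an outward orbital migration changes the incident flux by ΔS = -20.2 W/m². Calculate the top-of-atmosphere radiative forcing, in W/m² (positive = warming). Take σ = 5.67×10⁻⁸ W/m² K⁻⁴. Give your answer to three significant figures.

ΔF = Δ[S(1−α)]/4 = (1−0.311)·-20.2/4 = -3.479 W/m².

-3.48 W/m²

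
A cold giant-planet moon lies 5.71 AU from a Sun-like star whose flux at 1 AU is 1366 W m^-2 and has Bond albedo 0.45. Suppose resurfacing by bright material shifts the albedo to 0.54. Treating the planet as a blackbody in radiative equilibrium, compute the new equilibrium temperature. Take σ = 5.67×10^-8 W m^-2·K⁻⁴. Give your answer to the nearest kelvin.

Flux at the orbit: S = 1366/(5.71)² = 41.90 W m^-2.
T₂ = [S(1−α₂)/(4σ)]^(1/4) = [41.90·0.46/(4σ)]^(1/4) = 96.01 K.

96 K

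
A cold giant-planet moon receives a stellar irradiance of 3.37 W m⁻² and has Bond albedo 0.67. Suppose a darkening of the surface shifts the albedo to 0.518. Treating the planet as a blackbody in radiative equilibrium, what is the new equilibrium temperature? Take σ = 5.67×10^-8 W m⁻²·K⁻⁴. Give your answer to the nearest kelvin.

With the new albedo, S(1−α₂)/4 = 0.4061 W m⁻², so T₂ = 51.73 K.

52 K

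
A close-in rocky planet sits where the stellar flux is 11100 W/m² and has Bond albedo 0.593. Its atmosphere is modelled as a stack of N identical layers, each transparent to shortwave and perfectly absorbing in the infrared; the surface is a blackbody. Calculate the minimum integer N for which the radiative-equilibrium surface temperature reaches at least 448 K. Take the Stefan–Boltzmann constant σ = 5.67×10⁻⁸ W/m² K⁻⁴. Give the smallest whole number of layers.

2

Top-of-atmosphere balance: σT_e⁴ = S(1−α)/4 = 1129 W/m² → T_e = 375.7 K.
Since T_s⁴ = (N+1)T_e⁴, we need N ≥ (T_s/T_e)⁴ − 1 = 1.022.
The minimum whole number is N = 2.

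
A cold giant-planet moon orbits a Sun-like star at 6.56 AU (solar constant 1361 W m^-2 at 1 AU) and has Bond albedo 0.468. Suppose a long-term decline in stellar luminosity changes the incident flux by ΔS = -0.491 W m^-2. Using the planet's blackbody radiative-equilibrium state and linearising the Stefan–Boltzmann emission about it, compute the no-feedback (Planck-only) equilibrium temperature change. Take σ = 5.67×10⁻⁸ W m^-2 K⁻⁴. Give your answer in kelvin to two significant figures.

Irradiance scales as 1/d², so S = 1361 W m^-2 × (1/6.56)² = 31.63 W m^-2.
The baseline emission temperature is T_e = 92.81 K.
TOA radiative forcing: ΔF = (1−α)ΔS/4 = 0.532·(-0.491)/4 = -0.06530 W m^-2.
Linearising σT⁴ gives d(σT⁴)/dT = 4σT_e³ = 0.1813 W m^-2 per K.
ΔT₀ = ΔF/λ_P = -0.06530/0.1813 = -0.360 K.

-0.36 kelvin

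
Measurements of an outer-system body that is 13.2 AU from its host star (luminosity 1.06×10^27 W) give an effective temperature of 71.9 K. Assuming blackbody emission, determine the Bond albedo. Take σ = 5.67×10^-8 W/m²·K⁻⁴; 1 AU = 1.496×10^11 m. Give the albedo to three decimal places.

0.720

Orbital distance: d = 13.2 AU = 1.975×10^12 m.
Flux at the orbit: S = L/(4πd²) = 1.06×10^27/(4π·(1.97×10^12)²) = 21.63 W/m².
Rearranging the radiative balance, α = 1 − 4σT⁴/S.
σT⁴ = 1.515 W/m², so 4σT⁴ = 6.061 W/m².
Hence α = 1 − 6.061/21.63 = 0.7198.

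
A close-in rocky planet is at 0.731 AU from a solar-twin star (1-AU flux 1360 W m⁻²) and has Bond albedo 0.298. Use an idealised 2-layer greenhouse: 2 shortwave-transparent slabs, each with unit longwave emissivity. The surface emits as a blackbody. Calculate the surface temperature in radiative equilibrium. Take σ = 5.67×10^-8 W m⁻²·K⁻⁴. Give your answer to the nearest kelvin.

Irradiance scales as 1/d², so S = 1360 W m⁻² × (1/0.731)² = 2545 W m⁻².
OLR = S(1−α)/4 = 446.7 W m⁻²; the top layer radiates at T_e = 297.9 K.
With N = 2 opaque layers, T_s = (N+1)^(1/4)·T_e = 3^(1/4)·297.9 = 392.1 K.

392 K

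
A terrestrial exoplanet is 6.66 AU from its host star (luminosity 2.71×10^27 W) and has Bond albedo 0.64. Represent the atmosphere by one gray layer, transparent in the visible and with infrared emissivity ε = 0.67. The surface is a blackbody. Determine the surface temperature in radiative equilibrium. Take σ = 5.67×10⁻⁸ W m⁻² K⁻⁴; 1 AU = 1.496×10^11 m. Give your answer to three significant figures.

Orbital distance: d = 6.66 AU = 9.963×10^11 m.
Flux at the orbit: S = L/(4πd²) = 2.71×10^27/(4π·(9.96×10^11)²) = 217.2 W m⁻².
The planet radiates to space at T_e = [S(1−α)/(4σ)]^(1/4) = 136.3 K.
For a single slab of emissivity ε, T_s⁴ = 2T_e⁴/(2−ε); thus T_s = 136.3·(1.504)^(1/4) = 150.9 K.

151 K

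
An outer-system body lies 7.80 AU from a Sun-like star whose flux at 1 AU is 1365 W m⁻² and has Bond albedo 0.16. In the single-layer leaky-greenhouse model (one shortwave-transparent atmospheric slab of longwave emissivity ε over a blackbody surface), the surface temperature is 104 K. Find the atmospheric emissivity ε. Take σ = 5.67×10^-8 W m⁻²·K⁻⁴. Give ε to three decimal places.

0.579

By the inverse-square law, S = 1365/7.80² = 22.44 W m⁻².
TOA balance gives T_e = 95.48 K.
Inverting T_s⁴ = 2T_e⁴/(2−ε): (T_e/T_s)⁴ = 0.7103, so ε = 2(1 − 0.7103) = 0.5794.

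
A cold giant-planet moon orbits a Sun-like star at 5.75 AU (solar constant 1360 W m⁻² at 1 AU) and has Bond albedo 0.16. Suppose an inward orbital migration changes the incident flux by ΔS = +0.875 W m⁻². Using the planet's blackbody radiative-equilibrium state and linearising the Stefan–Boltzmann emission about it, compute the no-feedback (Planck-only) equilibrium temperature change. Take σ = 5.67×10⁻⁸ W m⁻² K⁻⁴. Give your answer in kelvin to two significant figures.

0.59 K

Irradiance scales as 1/d², so S = 1360 W m⁻² × (1/5.75)² = 41.13 W m⁻².
The baseline emission temperature is T_e = 111.1 K.
ΔF = Δ[S(1−α)]/4 = (1−0.16)·+0.875/4 = 0.1837 W m⁻².
The Planck feedback parameter is 4σT_e³ = 0.3110 W m⁻²/K.
ΔT₀ = ΔF/λ_P = 0.1837/0.3110 = 0.591 K.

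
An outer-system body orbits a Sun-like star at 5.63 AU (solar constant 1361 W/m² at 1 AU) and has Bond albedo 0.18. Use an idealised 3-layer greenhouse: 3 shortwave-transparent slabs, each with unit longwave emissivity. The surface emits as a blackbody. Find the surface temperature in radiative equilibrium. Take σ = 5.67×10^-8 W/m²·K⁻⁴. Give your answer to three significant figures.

158 K

By the inverse-square law, S = 1361/5.63² = 42.94 W/m².
The effective emission temperature is T_e = [S(1−α)/(4σ)]^¼ = 111.6 K.
For an N-layer opaque stack, T_s⁴ = (N+1)T_e⁴, hence T_s = (4)^(1/4)×111.6 K = 157.9 K.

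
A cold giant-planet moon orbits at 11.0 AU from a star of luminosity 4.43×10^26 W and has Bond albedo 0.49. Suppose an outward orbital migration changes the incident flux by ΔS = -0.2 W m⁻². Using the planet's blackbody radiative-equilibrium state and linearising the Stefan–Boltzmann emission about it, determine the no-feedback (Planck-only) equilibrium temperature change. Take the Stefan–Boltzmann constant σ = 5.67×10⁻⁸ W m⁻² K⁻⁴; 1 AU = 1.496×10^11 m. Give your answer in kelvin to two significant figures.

-0.28 kelvin

Orbital distance: d = 11.0 AU = 1.646×10^12 m.
Spreading L over a sphere of radius d: S = 4.43×10^26/(4π·1.65×10^12²) = 13.02 W m⁻².
The baseline emission temperature is T_e = 73.56 K.
ΔF = Δ[S(1−α)]/4 = (1−0.49)·-0.2/4 = -0.02550 W m⁻².
The Planck feedback parameter is 4σT_e³ = 0.09026 W m⁻²/K.
ΔT₀ = ΔF/λ_P = -0.02550/0.09026 = -0.283 K.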